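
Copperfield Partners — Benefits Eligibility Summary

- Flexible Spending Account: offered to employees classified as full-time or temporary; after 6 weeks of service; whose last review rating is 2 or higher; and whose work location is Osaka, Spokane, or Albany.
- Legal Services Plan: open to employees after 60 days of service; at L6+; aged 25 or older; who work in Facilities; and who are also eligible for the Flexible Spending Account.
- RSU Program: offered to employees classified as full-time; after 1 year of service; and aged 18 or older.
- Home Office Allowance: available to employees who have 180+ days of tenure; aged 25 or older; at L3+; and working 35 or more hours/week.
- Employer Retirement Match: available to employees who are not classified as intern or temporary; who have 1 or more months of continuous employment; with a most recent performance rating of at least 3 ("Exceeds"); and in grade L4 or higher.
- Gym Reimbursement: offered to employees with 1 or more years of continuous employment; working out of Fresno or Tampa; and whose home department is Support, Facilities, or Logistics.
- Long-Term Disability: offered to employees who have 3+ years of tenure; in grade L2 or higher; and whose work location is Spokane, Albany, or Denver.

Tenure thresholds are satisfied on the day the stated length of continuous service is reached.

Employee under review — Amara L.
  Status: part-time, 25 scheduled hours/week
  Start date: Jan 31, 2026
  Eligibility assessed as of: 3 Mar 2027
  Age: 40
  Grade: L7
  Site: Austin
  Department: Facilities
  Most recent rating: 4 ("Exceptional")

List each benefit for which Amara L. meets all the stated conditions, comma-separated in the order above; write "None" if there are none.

Employer Retirement Match

Service from Jan 31, 2026 to 3 Mar 2027: 396 days.
Flexible Spending Account — status part-time ✗ (requires full-time or temporary) → not eligible.
Legal Services Plan — service 396 days ≥ 60 days ✓; grade L7 ≥ L6 ✓; age 40 ≥ 25 ✓; dept Facilities ✓; not eligible for Flexible Spending Account ✗ → not eligible.
RSU Program — status part-time ✗ (requires full-time) → not eligible.
Home Office Allowance — service 396 days ≥ 180 days ✓; age 40 ≥ 25 ✓; grade L7 ≥ L3 ✓; 25 hrs/wk < 35 ✗ → not eligible.
Employer Retirement Match — status part-time ✓ (not excluded); service 396 days ≥ 1 month (≈30 days) ✓; rating 4 ≥ 3 ✓; grade L7 ≥ L4 ✓ → eligible.
Gym Reimbursement — service 396 days ≥ 1 year (≈365 days) ✓; site Austin ✗ (not Fresno or Tampa) → not eligible.
Long-Term Disability — service 396 days < 3 years (≈1095 days) ✗ → not eligible.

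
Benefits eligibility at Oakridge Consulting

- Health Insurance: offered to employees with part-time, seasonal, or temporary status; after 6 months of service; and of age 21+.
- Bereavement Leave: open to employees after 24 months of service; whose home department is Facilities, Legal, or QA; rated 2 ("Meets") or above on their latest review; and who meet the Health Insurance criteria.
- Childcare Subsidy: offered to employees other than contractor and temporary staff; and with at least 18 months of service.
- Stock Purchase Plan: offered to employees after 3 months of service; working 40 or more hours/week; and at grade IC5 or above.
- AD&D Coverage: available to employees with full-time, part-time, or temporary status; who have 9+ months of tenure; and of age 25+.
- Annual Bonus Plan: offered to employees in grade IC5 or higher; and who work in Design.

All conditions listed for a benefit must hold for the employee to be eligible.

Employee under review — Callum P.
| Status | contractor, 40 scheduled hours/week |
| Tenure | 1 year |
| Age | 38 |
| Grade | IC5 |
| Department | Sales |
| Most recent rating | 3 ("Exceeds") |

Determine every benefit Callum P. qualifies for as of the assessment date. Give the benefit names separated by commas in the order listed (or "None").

Stock Purchase Plan

Health Insurance — status contractor ✗ (requires part-time, seasonal, or temporary) → not eligible.
Bereavement Leave — service 1 year < 24 months (≈720 days) ✗ → not eligible.
Childcare Subsidy — status contractor ✗ (excluded) → not eligible.
Stock Purchase Plan — service 1 year ≥ 3 months (≈90 days) ✓; 40 hrs/wk ≥ 40 ✓; grade IC5 ≥ IC5 ✓ → eligible.
AD&D Coverage — status contractor ✗ (requires full-time, part-time, or temporary) → not eligible.
Annual Bonus Plan — grade IC5 ≥ IC5 ✓; dept Sales ✗ → not eligible.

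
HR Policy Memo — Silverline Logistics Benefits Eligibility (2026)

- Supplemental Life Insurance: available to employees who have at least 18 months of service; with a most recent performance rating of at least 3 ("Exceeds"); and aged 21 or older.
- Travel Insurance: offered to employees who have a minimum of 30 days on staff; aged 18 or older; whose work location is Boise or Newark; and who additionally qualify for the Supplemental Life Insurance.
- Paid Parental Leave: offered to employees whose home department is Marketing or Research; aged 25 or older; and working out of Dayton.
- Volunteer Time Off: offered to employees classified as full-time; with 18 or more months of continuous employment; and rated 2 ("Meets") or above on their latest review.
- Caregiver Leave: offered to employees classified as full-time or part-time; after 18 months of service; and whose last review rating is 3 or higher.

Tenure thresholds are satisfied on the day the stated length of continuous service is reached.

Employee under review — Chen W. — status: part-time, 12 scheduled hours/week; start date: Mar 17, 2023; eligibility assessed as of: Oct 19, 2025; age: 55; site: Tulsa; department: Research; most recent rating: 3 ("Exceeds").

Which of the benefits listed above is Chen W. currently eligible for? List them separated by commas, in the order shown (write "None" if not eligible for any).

Supplemental Life Insurance, Caregiver Leave

Service from Mar 17, 2023 to Oct 19, 2025: 947 days.
Supplemental Life Insurance — service 947 days ≥ 18 months (≈540 days) ✓; rating 3 ≥ 3 ✓; age 55 ≥ 21 ✓ → eligible.
Travel Insurance — service 947 days ≥ 30 days ✓; age 55 ≥ 18 ✓; site Tulsa ✗ (not Boise or Newark) → not eligible.
Paid Parental Leave — dept Research ✓; age 55 ≥ 25 ✓; site Tulsa ✗ (not Dayton) → not eligible.
Volunteer Time Off — status part-time ✗ (requires full-time) → not eligible.
Caregiver Leave — status part-time ✓; service 947 days ≥ 18 months (≈540 days) ✓; rating 3 ≥ 3 ✓ → eligible.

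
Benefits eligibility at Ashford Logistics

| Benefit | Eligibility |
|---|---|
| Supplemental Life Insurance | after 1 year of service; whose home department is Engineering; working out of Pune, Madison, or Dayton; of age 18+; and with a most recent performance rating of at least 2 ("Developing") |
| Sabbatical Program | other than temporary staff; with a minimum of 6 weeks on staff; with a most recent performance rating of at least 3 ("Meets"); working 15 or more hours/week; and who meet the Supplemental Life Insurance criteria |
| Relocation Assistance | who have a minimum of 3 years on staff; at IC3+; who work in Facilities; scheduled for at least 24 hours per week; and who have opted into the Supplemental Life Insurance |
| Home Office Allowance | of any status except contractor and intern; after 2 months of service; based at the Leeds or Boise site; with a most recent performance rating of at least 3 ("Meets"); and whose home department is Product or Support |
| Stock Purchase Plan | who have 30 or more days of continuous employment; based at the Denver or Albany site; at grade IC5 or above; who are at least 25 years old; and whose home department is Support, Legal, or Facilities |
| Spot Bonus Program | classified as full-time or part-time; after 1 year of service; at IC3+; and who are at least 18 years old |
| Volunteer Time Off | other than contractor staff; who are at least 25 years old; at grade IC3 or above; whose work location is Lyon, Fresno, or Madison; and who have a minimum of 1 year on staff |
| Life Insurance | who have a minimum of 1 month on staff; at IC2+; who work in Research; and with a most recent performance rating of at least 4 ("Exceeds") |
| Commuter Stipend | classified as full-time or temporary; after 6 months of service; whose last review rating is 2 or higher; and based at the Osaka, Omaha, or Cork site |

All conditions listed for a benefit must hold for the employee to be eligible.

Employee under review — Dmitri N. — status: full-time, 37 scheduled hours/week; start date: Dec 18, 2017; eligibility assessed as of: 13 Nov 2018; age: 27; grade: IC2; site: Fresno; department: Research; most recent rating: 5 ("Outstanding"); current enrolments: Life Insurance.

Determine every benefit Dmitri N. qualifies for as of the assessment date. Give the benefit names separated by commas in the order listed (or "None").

Life Insurance

Service from Dec 18, 2017 to 13 Nov 2018: 330 days.
Supplemental Life Insurance — service 330 days < 1 year (≈365 days) ✗ → not eligible.
Sabbatical Program — status full-time ✓ (not excluded); service 330 days ≥ 6 weeks (≈42 days) ✓; rating 5 ≥ 3 ✓; 37 hrs/wk ≥ 15 ✓; not eligible for Supplemental Life Insurance ✗ → not eligible.
Relocation Assistance — service 330 days < 3 years (≈1095 days) ✗ → not eligible.
Home Office Allowance — status full-time ✓ (not excluded); service 330 days ≥ 2 months (≈60 days) ✓; site Fresno ✗ (not Leeds or Boise) → not eligible.
Stock Purchase Plan — service 330 days ≥ 30 days ✓; site Fresno ✗ (not Denver or Albany) → not eligible.
Spot Bonus Program — status full-time ✓; service 330 days < 1 year (≈365 days) ✗ → not eligible.
Volunteer Time Off — status full-time ✓ (not excluded); age 27 ≥ 25 ✓; grade IC2 < IC3 ✗ → not eligible.
Life Insurance — service 330 days ≥ 1 month (≈30 days) ✓; grade IC2 ≥ IC2 ✓; dept Research ✓; rating 5 ≥ 4 ✓ → eligible.
Commuter Stipend — status full-time ✓; service 330 days ≥ 6 months (≈180 days) ✓; rating 5 ≥ 2 ✓; site Fresno ✗ (not Osaka, Omaha, or Cork) → not eligible.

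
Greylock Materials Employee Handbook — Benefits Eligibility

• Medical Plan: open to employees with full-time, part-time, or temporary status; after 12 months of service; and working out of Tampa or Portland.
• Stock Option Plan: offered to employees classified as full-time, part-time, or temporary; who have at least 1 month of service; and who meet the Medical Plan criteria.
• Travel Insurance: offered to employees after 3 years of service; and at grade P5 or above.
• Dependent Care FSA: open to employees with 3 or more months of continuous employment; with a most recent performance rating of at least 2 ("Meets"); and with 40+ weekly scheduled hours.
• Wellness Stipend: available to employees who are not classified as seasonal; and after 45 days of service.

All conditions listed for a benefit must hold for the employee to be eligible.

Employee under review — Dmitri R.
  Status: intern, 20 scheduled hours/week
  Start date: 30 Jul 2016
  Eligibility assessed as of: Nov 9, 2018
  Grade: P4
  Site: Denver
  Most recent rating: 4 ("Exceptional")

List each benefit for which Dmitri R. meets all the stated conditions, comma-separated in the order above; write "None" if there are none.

Wellness Stipend

Service from 30 Jul 2016 to Nov 9, 2018: 832 days.
Medical Plan — status intern ✗ (requires full-time, part-time, or temporary) → not eligible.
Stock Option Plan — status intern ✗ (requires full-time, part-time, or temporary) → not eligible.
Travel Insurance — service 832 days < 3 years (≈1095 days) ✗ → not eligible.
Dependent Care FSA — service 832 days ≥ 3 months (≈90 days) ✓; rating 4 ≥ 2 ✓; 20 hrs/wk < 40 ✗ → not eligible.
Wellness Stipend — status intern ✓ (not excluded); service 832 days ≥ 45 days ✓ → eligible.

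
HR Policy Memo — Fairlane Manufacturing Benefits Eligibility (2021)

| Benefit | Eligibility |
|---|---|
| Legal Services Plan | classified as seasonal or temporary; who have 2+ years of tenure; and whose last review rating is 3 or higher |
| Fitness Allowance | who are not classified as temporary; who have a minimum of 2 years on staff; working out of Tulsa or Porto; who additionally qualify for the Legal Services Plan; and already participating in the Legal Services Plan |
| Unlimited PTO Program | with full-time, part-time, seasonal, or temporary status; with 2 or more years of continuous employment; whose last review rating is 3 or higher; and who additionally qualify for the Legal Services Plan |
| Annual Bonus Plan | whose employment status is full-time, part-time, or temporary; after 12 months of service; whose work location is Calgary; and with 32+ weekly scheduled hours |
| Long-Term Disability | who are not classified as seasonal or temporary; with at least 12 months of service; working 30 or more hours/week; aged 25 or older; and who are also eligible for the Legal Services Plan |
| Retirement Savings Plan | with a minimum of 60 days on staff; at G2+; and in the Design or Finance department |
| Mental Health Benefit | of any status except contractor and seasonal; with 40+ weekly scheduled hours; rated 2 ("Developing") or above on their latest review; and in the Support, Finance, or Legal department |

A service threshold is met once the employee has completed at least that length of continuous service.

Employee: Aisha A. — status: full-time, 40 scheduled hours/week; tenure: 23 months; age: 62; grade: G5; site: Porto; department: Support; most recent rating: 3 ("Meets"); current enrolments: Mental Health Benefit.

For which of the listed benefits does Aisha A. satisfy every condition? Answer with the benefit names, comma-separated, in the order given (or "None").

Legal Services Plan — status full-time ✗ (requires seasonal or temporary) → not eligible.
Fitness Allowance — status full-time ✓ (not excluded); service 23 months < 2 years (≈730 days) ✗ → not eligible.
Unlimited PTO Program — status full-time ✓; service 23 months < 2 years (≈730 days) ✗ → not eligible.
Annual Bonus Plan — status full-time ✓; service 23 months ≥ 12 months ✓; site Porto ✗ (not Calgary) → not eligible.
Long-Term Disability — status full-time ✓ (not excluded); service 23 months ≥ 12 months ✓; 40 hrs/wk ≥ 30 ✓; age 62 ≥ 25 ✓; not eligible for Legal Services Plan ✗ → not eligible.
Retirement Savings Plan — service 23 months ≥ 60 days ✓; grade G5 ≥ G2 ✓; dept Support ✗ → not eligible.
Mental Health Benefit — status full-time ✓ (not excluded); 40 hrs/wk ≥ 40 ✓; rating 3 ≥ 2 ✓; dept Support ✓ → eligible.

Mental Health Benefit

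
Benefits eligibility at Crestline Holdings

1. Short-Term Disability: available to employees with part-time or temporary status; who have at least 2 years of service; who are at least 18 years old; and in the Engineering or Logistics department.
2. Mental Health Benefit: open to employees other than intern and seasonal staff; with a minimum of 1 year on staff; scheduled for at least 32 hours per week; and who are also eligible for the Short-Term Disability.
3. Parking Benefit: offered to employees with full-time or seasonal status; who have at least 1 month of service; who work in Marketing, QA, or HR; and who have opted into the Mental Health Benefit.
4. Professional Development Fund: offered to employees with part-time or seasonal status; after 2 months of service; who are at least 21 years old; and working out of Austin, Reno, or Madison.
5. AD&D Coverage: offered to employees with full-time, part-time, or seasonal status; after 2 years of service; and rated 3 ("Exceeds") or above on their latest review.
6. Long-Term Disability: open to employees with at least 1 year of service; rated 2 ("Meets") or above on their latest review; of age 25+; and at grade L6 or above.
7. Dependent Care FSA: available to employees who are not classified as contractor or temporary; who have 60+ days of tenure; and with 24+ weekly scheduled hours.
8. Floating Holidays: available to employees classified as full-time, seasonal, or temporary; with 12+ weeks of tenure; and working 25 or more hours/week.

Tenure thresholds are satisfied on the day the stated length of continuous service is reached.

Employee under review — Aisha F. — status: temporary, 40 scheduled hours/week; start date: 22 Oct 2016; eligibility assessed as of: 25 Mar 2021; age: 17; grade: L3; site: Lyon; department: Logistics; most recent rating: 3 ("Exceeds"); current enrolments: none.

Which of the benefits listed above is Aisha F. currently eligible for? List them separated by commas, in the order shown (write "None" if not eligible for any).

Floating Holidays

Service from 22 Oct 2016 to 25 Mar 2021: 1615 days.
Short-Term Disability — status temporary ✓; service 1615 days ≥ 2 years (≈730 days) ✓; age 17 < 18 ✗ → not eligible.
Mental Health Benefit — status temporary ✓ (not excluded); service 1615 days ≥ 1 year (≈365 days) ✓; 40 hrs/wk ≥ 32 ✓; not eligible for Short-Term Disability ✗ → not eligible.
Parking Benefit — status temporary ✗ (requires full-time or seasonal) → not eligible.
Professional Development Fund — status temporary ✗ (requires part-time or seasonal) → not eligible.
AD&D Coverage — status temporary ✗ (requires full-time, part-time, or seasonal) → not eligible.
Long-Term Disability — service 1615 days ≥ 1 year (≈365 days) ✓; rating 3 ≥ 2 ✓; age 17 < 25 ✗ → not eligible.
Dependent Care FSA — status temporary ✗ (excluded) → not eligible.
Floating Holidays — status temporary ✓; service 1615 days ≥ 12 weeks (≈84 days) ✓; 40 hrs/wk ≥ 25 ✓ → eligible.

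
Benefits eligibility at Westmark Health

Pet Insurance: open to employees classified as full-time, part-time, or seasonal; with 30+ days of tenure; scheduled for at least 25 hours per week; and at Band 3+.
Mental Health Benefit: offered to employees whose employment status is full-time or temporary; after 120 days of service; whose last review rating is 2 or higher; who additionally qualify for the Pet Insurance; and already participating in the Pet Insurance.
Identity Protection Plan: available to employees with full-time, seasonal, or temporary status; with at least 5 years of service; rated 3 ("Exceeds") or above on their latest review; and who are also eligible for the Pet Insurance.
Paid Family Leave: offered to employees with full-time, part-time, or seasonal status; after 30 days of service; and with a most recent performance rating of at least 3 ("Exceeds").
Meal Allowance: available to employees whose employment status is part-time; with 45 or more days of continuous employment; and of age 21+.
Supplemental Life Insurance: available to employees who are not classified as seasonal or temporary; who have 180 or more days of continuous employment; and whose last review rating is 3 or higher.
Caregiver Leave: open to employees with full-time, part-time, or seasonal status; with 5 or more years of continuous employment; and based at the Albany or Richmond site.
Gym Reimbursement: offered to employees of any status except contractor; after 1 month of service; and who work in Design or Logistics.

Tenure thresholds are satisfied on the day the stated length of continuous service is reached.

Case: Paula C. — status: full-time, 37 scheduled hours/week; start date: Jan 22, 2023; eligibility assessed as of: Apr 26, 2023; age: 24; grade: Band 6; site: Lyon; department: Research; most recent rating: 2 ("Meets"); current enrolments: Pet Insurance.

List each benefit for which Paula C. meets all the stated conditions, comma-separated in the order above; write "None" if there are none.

Pet Insurance

Service from Jan 22, 2023 to Apr 26, 2023: 94 days.
Pet Insurance — status full-time ✓; service 94 days ≥ 30 days ✓; 37 hrs/wk ≥ 25 ✓; grade Band 6 ≥ Band 3 ✓ → eligible.
Mental Health Benefit — status full-time ✓; service 94 days < 120 days ✗ → not eligible.
Identity Protection Plan — status full-time ✓; service 94 days < 5 years (≈1825 days) ✗ → not eligible.
Paid Family Leave — status full-time ✓; service 94 days ≥ 30 days ✓; rating 2 < 3 ✗ → not eligible.
Meal Allowance — status full-time ✗ (requires part-time) → not eligible.
Supplemental Life Insurance — status full-time ✓ (not excluded); service 94 days < 180 days ✗ → not eligible.
Caregiver Leave — status full-time ✓; service 94 days < 5 years (≈1825 days) ✗ → not eligible.
Gym Reimbursement — status full-time ✓ (not excluded); service 94 days ≥ 1 month (≈30 days) ✓; dept Research ✗ → not eligible.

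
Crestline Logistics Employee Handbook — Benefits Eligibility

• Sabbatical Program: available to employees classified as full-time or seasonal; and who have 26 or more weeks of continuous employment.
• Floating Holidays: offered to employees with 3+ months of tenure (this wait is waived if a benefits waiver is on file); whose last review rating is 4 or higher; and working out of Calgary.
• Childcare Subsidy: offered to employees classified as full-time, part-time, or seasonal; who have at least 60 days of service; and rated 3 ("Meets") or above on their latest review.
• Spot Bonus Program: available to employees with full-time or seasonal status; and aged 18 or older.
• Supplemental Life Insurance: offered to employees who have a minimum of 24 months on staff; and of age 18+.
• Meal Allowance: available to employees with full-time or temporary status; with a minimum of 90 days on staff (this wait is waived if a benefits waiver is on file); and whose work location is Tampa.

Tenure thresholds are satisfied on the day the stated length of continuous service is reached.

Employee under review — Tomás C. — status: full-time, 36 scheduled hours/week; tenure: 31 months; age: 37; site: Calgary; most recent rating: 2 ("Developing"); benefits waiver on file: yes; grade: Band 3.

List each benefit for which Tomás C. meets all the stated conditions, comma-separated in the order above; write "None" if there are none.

Sabbatical Program, Spot Bonus Program, Supplemental Life Insurance

Sabbatical Program — status full-time ✓; service 31 months ≥ 26 weeks (≈182 days) ✓ → eligible.
Floating Holidays — benefits waiver on file ✓; rating 2 < 4 ✗ → not eligible.
Childcare Subsidy — status full-time ✓; service 31 months ≥ 60 days ✓; rating 2 < 3 ✗ → not eligible.
Spot Bonus Program — status full-time ✓; age 37 ≥ 18 ✓ → eligible.
Supplemental Life Insurance — service 31 months ≥ 24 months ✓; age 37 ≥ 18 ✓ → eligible.
Meal Allowance — status full-time ✓; benefits waiver on file ✓; site Calgary ✗ (not Tampa) → not eligible.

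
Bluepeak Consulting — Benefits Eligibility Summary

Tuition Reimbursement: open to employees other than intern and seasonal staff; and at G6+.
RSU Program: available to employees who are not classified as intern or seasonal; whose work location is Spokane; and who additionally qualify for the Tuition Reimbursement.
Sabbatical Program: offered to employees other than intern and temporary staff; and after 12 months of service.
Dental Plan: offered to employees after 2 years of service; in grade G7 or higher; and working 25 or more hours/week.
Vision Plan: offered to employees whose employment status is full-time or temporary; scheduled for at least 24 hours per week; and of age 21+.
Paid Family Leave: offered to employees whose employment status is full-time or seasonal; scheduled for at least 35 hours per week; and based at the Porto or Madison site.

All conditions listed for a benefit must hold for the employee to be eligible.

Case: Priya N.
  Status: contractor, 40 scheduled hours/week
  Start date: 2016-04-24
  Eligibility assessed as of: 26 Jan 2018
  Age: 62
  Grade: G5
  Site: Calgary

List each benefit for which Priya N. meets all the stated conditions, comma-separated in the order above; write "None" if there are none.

Service from 2016-04-24 to 26 Jan 2018: 642 days.
Tuition Reimbursement — status contractor ✓ (not excluded); grade G5 < G6 ✗ → not eligible.
RSU Program — status contractor ✓ (not excluded); site Calgary ✗ (not Spokane) → not eligible.
Sabbatical Program — status contractor ✓ (not excluded); service 642 days ≥ 12 months (≈360 days) ✓ → eligible.
Dental Plan — service 642 days < 2 years (≈730 days) ✗ → not eligible.
Vision Plan — status contractor ✗ (requires full-time or temporary) → not eligible.
Paid Family Leave — status contractor ✗ (requires full-time or seasonal) → not eligible.

Sabbatical Program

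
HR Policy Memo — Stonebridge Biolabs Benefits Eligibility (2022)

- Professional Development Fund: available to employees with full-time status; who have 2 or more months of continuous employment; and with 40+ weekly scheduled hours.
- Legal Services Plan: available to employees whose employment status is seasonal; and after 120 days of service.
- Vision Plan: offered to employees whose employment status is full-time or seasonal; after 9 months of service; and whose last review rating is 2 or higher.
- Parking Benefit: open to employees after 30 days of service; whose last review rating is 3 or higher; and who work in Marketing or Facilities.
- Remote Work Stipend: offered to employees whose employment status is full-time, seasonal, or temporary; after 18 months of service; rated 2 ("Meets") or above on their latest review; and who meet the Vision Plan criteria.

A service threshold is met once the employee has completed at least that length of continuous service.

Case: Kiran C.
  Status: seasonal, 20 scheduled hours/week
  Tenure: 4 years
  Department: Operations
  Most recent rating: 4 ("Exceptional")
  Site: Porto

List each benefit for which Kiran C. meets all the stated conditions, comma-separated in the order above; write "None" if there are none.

Professional Development Fund — status seasonal ✗ (requires full-time) → not eligible.
Legal Services Plan — status seasonal ✓; service 4 years ≥ 120 days ✓ → eligible.
Vision Plan — status seasonal ✓; service 4 years ≥ 9 months (≈270 days) ✓; rating 4 ≥ 2 ✓ → eligible.
Parking Benefit — service 4 years ≥ 30 days ✓; rating 4 ≥ 3 ✓; dept Operations ✗ → not eligible.
Remote Work Stipend — status seasonal ✓; service 4 years ≥ 18 months (≈540 days) ✓; rating 4 ≥ 2 ✓; eligible for Vision Plan ✓ → eligible.

Legal Services Plan, Vision Plan, Remote Work Stipend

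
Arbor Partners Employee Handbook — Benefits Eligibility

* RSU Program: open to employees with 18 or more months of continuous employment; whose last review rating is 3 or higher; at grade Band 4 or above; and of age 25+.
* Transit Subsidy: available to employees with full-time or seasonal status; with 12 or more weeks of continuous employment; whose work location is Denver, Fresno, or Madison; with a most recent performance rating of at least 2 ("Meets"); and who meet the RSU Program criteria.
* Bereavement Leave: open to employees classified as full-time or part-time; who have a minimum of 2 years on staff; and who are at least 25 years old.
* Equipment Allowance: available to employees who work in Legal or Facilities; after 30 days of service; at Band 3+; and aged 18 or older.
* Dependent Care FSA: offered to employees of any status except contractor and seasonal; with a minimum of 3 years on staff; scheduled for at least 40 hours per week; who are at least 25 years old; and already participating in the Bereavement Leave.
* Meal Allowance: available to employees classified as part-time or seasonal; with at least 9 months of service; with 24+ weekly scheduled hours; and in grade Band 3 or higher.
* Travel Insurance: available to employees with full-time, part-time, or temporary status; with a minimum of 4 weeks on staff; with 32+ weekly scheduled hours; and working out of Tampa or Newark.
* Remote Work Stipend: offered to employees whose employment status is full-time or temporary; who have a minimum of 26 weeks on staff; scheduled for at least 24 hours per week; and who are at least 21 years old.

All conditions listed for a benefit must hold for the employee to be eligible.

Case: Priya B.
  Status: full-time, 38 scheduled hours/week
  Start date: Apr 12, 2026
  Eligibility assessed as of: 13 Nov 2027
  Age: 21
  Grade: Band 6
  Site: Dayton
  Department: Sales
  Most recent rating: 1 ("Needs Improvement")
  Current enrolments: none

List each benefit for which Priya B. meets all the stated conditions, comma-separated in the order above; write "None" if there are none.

Service from Apr 12, 2026 to 13 Nov 2027: 580 days.
RSU Program — service 580 days ≥ 18 months (≈540 days) ✓; rating 1 < 3 ✗ → not eligible.
Transit Subsidy — status full-time ✓; service 580 days ≥ 12 weeks (≈84 days) ✓; site Dayton ✗ (not Denver, Fresno, or Madison) → not eligible.
Bereavement Leave — status full-time ✓; service 580 days < 2 years (≈730 days) ✗ → not eligible.
Equipment Allowance — dept Sales ✗ → not eligible.
Dependent Care FSA — status full-time ✓ (not excluded); service 580 days < 3 years (≈1095 days) ✗ → not eligible.
Meal Allowance — status full-time ✗ (requires part-time or seasonal) → not eligible.
Travel Insurance — status full-time ✓; service 580 days ≥ 4 weeks (≈28 days) ✓; 38 hrs/wk ≥ 32 ✓; site Dayton ✗ (not Tampa or Newark) → not eligible.
Remote Work Stipend — status full-time ✓; service 580 days ≥ 26 weeks (≈182 days) ✓; 38 hrs/wk ≥ 24 ✓; age 21 ≥ 21 ✓ → eligible.

Remote Work Stipend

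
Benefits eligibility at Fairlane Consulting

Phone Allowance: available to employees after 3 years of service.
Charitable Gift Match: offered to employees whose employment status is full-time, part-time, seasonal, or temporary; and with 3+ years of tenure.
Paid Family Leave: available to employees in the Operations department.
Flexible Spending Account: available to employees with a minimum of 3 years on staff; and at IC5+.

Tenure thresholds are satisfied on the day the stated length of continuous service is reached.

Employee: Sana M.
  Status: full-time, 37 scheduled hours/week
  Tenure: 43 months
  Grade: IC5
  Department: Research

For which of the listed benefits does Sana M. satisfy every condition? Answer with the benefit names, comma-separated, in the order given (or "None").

Phone Allowance, Charitable Gift Match, Flexible Spending Account

Phone Allowance — service 43 months ≥ 3 years (≈1095 days) ✓ → eligible.
Charitable Gift Match — status full-time ✓; service 43 months ≥ 3 years (≈1095 days) ✓ → eligible.
Paid Family Leave — dept Research ✗ → not eligible.
Flexible Spending Account — service 43 months ≥ 3 years (≈1095 days) ✓; grade IC5 ≥ IC5 ✓ → eligible.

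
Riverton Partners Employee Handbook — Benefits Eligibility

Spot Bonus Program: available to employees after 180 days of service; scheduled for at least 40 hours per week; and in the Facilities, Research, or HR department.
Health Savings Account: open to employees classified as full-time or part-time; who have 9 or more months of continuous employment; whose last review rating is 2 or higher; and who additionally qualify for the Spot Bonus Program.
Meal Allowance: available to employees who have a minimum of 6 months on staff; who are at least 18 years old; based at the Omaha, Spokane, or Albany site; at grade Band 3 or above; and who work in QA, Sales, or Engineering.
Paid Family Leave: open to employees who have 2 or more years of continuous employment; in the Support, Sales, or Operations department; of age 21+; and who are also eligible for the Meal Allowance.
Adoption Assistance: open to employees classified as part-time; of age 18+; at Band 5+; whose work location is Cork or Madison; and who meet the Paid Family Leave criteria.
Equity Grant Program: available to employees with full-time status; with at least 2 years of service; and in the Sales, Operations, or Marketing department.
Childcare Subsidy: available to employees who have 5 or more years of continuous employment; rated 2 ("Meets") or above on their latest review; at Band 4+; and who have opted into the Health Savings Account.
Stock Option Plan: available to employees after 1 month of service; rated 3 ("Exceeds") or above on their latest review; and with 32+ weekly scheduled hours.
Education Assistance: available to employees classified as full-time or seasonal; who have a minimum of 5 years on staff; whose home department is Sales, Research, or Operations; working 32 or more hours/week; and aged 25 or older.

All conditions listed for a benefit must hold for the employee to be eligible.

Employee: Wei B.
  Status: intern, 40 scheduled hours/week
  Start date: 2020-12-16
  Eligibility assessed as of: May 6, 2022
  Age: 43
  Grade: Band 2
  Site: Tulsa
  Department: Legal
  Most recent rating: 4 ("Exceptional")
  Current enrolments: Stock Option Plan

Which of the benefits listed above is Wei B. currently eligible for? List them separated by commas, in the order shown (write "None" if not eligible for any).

Stock Option Plan

Service from 2020-12-16 to May 6, 2022: 506 days.
Spot Bonus Program — service 506 days ≥ 180 days ✓; 40 hrs/wk ≥ 40 ✓; dept Legal ✗ → not eligible.
Health Savings Account — status intern ✗ (requires full-time or part-time) → not eligible.
Meal Allowance — service 506 days ≥ 6 months (≈180 days) ✓; age 43 ≥ 18 ✓; site Tulsa ✗ (not Omaha, Spokane, or Albany) → not eligible.
Paid Family Leave — service 506 days < 2 years (≈730 days) ✗ → not eligible.
Adoption Assistance — status intern ✗ (requires part-time) → not eligible.
Equity Grant Program — status intern ✗ (requires full-time) → not eligible.
Childcare Subsidy — service 506 days < 5 years (≈1825 days) ✗ → not eligible.
Stock Option Plan — service 506 days ≥ 1 month (≈30 days) ✓; rating 4 ≥ 3 ✓; 40 hrs/wk ≥ 32 ✓ → eligible.
Education Assistance — status intern ✗ (requires full-time or seasonal) → not eligible.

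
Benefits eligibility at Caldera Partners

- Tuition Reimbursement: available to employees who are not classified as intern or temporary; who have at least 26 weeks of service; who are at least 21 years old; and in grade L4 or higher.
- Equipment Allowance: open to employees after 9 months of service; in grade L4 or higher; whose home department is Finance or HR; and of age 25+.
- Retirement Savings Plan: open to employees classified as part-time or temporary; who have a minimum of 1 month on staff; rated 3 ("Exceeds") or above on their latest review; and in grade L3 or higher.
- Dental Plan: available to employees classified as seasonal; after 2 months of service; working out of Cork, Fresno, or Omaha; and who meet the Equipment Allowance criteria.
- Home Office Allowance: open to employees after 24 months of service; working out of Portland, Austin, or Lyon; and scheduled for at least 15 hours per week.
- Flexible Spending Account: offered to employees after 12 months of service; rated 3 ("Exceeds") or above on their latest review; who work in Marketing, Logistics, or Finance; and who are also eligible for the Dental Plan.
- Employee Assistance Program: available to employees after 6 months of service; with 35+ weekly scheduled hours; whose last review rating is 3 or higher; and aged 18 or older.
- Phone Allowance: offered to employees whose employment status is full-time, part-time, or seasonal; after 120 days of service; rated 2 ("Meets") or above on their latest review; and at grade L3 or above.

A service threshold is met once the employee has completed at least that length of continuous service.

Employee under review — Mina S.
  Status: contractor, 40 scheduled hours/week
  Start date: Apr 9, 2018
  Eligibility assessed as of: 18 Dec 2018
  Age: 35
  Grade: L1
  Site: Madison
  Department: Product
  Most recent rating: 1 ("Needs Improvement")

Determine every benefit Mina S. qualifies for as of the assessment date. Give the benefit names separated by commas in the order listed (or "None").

Service from Apr 9, 2018 to 18 Dec 2018: 253 days.
Tuition Reimbursement — status contractor ✓ (not excluded); service 253 days ≥ 26 weeks (≈182 days) ✓; age 35 ≥ 21 ✓; grade L1 < L4 ✗ → not eligible.
Equipment Allowance — service 253 days < 9 months (≈270 days) ✗ → not eligible.
Retirement Savings Plan — status contractor ✗ (requires part-time or temporary) → not eligible.
Dental Plan — status contractor ✗ (requires seasonal) → not eligible.
Home Office Allowance — service 253 days < 24 months (≈720 days) ✗ → not eligible.
Flexible Spending Account — service 253 days < 12 months (≈360 days) ✗ → not eligible.
Employee Assistance Program — service 253 days ≥ 6 months (≈180 days) ✓; 40 hrs/wk ≥ 35 ✓; rating 1 < 3 ✗ → not eligible.
Phone Allowance — status contractor ✗ (requires full-time, part-time, or seasonal) → not eligible.

None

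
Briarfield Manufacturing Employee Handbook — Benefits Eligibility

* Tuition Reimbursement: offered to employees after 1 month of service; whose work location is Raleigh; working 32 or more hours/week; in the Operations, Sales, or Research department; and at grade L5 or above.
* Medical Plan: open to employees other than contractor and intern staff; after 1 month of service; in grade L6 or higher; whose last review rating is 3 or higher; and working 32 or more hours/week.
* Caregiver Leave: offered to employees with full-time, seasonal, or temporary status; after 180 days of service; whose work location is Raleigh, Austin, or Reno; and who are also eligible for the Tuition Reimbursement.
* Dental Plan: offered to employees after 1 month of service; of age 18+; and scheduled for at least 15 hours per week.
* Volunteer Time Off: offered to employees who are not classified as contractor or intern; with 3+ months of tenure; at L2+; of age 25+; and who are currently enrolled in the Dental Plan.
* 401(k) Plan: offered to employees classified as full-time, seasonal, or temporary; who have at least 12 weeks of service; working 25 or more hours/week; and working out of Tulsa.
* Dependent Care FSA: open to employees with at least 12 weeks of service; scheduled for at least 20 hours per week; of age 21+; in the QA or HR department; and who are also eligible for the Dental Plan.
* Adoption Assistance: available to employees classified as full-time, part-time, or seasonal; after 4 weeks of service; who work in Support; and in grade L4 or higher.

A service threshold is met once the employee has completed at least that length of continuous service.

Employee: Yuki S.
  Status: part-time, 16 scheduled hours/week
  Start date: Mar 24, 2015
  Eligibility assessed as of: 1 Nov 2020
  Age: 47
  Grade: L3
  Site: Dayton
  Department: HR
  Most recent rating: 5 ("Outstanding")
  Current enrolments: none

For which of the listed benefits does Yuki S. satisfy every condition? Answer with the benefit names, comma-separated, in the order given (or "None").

Dental Plan

Service from Mar 24, 2015 to 1 Nov 2020: 2049 days.
Tuition Reimbursement — service 2049 days ≥ 1 month (≈30 days) ✓; site Dayton ✗ (not Raleigh) → not eligible.
Medical Plan — status part-time ✓ (not excluded); service 2049 days ≥ 1 month (≈30 days) ✓; grade L3 < L6 ✗ → not eligible.
Caregiver Leave — status part-time ✗ (requires full-time, seasonal, or temporary) → not eligible.
Dental Plan — service 2049 days ≥ 1 month (≈30 days) ✓; age 47 ≥ 18 ✓; 16 hrs/wk ≥ 15 ✓ → eligible.
Volunteer Time Off — status part-time ✓ (not excluded); service 2049 days ≥ 3 months (≈90 days) ✓; grade L3 ≥ L2 ✓; age 47 ≥ 25 ✓; not enrolled in Dental Plan ✗ → not eligible.
401(k) Plan — status part-time ✗ (requires full-time, seasonal, or temporary) → not eligible.
Dependent Care FSA — service 2049 days ≥ 12 weeks (≈84 days) ✓; 16 hrs/wk < 20 ✗ → not eligible.
Adoption Assistance — status part-time ✓; service 2049 days ≥ 4 weeks (≈28 days) ✓; dept HR ✗ → not eligible.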